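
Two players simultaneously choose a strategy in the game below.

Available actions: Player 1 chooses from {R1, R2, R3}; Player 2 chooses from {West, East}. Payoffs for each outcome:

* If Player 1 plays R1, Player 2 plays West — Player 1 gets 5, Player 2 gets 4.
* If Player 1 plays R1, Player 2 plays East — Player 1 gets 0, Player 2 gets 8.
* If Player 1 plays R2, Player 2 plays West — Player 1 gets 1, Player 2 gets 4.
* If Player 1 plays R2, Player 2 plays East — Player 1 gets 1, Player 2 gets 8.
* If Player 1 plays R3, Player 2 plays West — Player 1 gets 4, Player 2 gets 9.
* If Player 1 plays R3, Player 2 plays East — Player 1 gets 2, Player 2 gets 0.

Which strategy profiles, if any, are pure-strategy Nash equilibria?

This game has no pure Nash equilibrium.

Player 1 against West: payoffs 5, 1, 4 → best response R1.
Player 1 against East: payoffs 0, 1, 2 → best response R3.
Player 2 against R1: payoffs 4, 8 → best response East.
Player 2 against R2: payoffs 4, 8 → best response East.
Player 2 against R3: payoffs 9, 0 → best response West.
No profile is a mutual best response for all players.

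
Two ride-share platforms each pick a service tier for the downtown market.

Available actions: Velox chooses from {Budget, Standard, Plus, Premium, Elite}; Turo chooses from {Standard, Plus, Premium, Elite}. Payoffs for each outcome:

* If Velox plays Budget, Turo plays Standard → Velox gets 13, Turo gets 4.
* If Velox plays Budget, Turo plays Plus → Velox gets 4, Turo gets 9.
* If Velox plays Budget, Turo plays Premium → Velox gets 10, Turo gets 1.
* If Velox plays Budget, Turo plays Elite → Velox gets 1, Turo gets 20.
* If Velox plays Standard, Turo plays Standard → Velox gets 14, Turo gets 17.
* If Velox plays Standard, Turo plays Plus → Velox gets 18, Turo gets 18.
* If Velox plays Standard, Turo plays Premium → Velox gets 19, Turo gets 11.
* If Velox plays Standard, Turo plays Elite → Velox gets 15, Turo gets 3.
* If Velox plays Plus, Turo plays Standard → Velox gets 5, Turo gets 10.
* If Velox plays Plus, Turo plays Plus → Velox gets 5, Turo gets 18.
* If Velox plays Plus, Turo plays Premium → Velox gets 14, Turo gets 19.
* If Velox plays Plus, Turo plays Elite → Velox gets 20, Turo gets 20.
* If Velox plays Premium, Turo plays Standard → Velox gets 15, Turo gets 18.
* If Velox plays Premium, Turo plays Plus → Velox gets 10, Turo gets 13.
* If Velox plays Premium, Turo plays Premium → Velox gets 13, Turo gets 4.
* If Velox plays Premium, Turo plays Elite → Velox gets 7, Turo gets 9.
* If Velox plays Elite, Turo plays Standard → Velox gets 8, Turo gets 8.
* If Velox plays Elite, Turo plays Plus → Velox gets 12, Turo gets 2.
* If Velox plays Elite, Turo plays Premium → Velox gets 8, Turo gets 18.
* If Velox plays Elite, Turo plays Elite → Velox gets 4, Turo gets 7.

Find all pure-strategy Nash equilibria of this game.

(Budget, Standard): Velox can switch to Standard (13 → 14). Not NE.
(Budget, Plus): Velox can switch to Standard (4 → 18). Not NE.
(Budget, Premium): Velox can switch to Standard (10 → 19). Not NE.
(Budget, Elite): Velox can switch to Standard (1 → 15). Not NE.
(Standard, Standard): Velox can switch to Premium (14 → 15). Not NE.
(Standard, Plus): Velox gets 18, best alternative 12; Turo gets 18, best alternative 17. No profitable deviation — NE.
(Standard, Premium): Turo can switch to Standard (11 → 17). Not NE.
(Plus, Elite): Velox gets 20, best alternative 15; Turo gets 20, best alternative 19. No profitable deviation — NE.
(Premium, Standard): Velox gets 15, best alternative 14; Turo gets 18, best alternative 13. No profitable deviation — NE.
(The remaining 11 profiles each have a profitable deviation by the same check.)

The pure Nash equilibria are (Standard, Plus) and (Plus, Elite) and (Premium, Standard).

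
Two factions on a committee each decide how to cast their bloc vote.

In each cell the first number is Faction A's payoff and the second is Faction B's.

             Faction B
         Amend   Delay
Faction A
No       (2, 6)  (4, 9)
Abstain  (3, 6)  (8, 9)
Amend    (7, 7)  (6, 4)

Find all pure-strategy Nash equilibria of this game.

Pure-strategy Nash equilibria: (Abstain, Delay), (Amend, Amend)

Faction A against Amend: payoffs 2, 3, 7 → best response Amend.
Faction A against Delay: payoffs 4, 8, 6 → best response Abstain.
Faction B against No: payoffs 6, 9 → best response Delay.
Faction B against Abstain: payoffs 6, 9 → best response Delay.
Faction B against Amend: payoffs 7, 4 → best response Amend.
Mutual best responses: (Abstain, Delay); (Amend, Amend).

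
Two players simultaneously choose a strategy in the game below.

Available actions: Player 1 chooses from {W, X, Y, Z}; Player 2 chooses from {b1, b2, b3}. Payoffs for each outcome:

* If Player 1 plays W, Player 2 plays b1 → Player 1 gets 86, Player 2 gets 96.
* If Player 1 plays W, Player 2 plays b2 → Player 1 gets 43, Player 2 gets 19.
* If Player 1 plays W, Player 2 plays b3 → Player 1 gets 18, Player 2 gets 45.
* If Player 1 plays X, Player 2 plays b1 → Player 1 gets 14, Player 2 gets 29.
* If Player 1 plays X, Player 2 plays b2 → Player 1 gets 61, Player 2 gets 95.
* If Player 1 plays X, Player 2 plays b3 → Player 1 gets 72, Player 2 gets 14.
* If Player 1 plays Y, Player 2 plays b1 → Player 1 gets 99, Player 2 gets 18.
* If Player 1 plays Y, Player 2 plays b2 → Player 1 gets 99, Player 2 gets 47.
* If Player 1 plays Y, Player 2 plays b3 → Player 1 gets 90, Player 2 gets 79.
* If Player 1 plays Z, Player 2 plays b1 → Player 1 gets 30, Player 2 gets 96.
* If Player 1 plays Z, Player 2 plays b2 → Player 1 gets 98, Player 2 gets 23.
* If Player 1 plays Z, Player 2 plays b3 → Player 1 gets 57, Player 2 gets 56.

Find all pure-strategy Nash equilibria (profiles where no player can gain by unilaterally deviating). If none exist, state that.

For each player, find the best response to each opponent profile; mutual best responses are the pure NE.
Player 1 against b1: payoffs 86, 14, 99, 30 → best response Y.
Player 1 against b2: payoffs 43, 61, 99, 98 → best response Y.
Player 1 against b3: payoffs 18, 72, 90, 57 → best response Y.
Player 2 against W: payoffs 96, 19, 45 → best response b1.
Player 2 against X: payoffs 29, 95, 14 → best response b2.
Player 2 against Y: payoffs 18, 47, 79 → best response b3.
Player 2 against Z: payoffs 96, 23, 56 → best response b1.
Mutual best responses: (Y, b3).

The unique pure-strategy Nash equilibrium is (Y, b3).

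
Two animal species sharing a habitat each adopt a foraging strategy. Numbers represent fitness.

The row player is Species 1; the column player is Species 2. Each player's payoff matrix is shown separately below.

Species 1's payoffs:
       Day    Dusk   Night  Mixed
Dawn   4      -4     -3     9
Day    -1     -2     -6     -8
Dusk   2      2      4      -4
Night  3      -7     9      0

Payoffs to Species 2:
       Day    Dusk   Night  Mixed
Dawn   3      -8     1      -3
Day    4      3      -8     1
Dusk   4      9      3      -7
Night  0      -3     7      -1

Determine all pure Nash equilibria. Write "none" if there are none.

Species 1 against Day: payoffs 4, -1, 2, 3 → best response Dawn.
Species 1 against Dusk: payoffs -4, -2, 2, -7 → best response Dusk.
Species 1 against Night: payoffs -3, -6, 4, 9 → best response Night.
Species 1 against Mixed: payoffs 9, -8, -4, 0 → best response Dawn.
Species 2 against Dawn: payoffs 3, -8, 1, -3 → best response Day.
Species 2 against Day: payoffs 4, 3, -8, 1 → best response Day.
Species 2 against Dusk: payoffs 4, 9, 3, -7 → best response Dusk.
Species 2 against Night: payoffs 0, -3, 7, -1 → best response Night.
Mutual best responses: (Dawn, Day); (Dusk, Dusk); (Night, Night).

Pure-strategy Nash equilibria: (Dawn, Day); (Dusk, Dusk); (Night, Night)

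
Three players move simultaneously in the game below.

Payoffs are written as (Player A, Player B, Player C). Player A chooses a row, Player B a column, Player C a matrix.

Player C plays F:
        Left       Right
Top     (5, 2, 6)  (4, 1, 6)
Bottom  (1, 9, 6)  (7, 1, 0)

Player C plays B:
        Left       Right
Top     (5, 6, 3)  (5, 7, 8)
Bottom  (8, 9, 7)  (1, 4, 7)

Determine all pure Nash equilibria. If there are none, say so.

Pure-strategy Nash equilibria: (Top, Left, F), (Top, Right, B), (Bottom, Left, B)

For each player, find the best response to each opponent profile; mutual best responses are the pure NE.
Player A against (Left, F): payoffs 5, 1 → best response Top.
Player A against (Left, B): payoffs 5, 8 → best response Bottom.
Player A against (Right, F): payoffs 4, 7 → best response Bottom.
Player A against (Right, B): payoffs 5, 1 → best response Top.
Player B against (Top, F): payoffs 2, 1 → best response Left.
Player B against (Top, B): payoffs 6, 7 → best response Right.
Player B against (Bottom, F): payoffs 9, 1 → best response Left.
Player B against (Bottom, B): payoffs 9, 4 → best response Left.
Player C against (Top, Left): payoffs 6, 3 → best response F.
Player C against (Top, Right): payoffs 6, 8 → best response B.
Player C against (Bottom, Left): payoffs 6, 7 → best response B.
Player C against (Bottom, Right): payoffs 0, 7 → best response B.
Mutual best responses: (Top, Left, F); (Top, Right, B); (Bottom, Left, B).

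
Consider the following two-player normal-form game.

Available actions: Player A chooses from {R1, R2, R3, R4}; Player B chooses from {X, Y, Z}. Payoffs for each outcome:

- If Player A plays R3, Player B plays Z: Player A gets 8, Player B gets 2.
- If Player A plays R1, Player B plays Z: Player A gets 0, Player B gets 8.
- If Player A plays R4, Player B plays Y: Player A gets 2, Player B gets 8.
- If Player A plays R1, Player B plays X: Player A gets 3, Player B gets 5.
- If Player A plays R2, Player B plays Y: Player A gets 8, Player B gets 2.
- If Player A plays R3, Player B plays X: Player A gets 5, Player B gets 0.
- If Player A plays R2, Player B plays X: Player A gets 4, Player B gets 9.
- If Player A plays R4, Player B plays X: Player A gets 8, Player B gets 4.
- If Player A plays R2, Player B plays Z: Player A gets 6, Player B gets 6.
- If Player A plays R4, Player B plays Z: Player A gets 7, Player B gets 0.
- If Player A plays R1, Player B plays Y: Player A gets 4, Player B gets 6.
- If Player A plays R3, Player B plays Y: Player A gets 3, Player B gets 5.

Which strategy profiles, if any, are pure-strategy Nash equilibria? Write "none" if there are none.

There is no pure-strategy Nash equilibrium.

(R1, X): Player A can switch to R2 (3 → 4). Not NE.
(R1, Y): Player A can switch to R2 (4 → 8). Not NE.
(R1, Z): Player A can switch to R2 (0 → 6). Not NE.
(R2, X): Player A can switch to R3 (4 → 5). Not NE.
(R2, Y): Player B can switch to X (2 → 9). Not NE.
(R2, Z): Player A can switch to R3 (6 → 8). Not NE.
(R3, X): Player A can switch to R4 (5 → 8). Not NE.
(R3, Y): Player A can switch to R1 (3 → 4). Not NE.
(R3, Z): Player B can switch to Y (2 → 5). Not NE.
(R4, X): Player B can switch to Y (4 → 8). Not NE.
(R4, Y): Player A can switch to R1 (2 → 4). Not NE.
(R4, Z): Player A can switch to R3 (7 → 8). Not NE.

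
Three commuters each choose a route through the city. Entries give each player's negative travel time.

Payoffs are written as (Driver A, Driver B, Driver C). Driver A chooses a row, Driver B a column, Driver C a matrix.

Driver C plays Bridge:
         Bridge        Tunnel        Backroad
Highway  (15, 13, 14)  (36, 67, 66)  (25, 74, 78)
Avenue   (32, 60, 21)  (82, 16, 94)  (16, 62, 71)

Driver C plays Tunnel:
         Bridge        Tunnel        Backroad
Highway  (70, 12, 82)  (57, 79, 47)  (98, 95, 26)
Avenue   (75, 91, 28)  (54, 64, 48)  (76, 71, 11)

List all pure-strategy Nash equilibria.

Pure-strategy Nash equilibria: (Highway, Backroad, Bridge); (Avenue, Bridge, Tunnel)

(Highway, Bridge, Bridge): Driver A can switch to Avenue (15 → 32). Not NE.
(Highway, Bridge, Tunnel): Driver A can switch to Avenue (70 → 75). Not NE.
(Highway, Tunnel, Bridge): Driver A can switch to Avenue (36 → 82). Not NE.
(Highway, Tunnel, Tunnel): Driver B can switch to Backroad (79 → 95). Not NE.
(Highway, Backroad, Bridge): Driver A gets 25, best alternative 16; Driver B gets 74, best alternative 67; Driver C gets 78, best alternative 26. No profitable deviation — NE.
(Highway, Backroad, Tunnel): Driver C can switch to Bridge (26 → 78). Not NE.
(Avenue, Bridge, Bridge): Driver B can switch to Backroad (60 → 62). Not NE.
(Avenue, Bridge, Tunnel): Driver A gets 75, best alternative 70; Driver B gets 91, best alternative 71; Driver C gets 28, best alternative 21. No profitable deviation — NE.
(The remaining 4 profiles each have a profitable deviation by the same check.)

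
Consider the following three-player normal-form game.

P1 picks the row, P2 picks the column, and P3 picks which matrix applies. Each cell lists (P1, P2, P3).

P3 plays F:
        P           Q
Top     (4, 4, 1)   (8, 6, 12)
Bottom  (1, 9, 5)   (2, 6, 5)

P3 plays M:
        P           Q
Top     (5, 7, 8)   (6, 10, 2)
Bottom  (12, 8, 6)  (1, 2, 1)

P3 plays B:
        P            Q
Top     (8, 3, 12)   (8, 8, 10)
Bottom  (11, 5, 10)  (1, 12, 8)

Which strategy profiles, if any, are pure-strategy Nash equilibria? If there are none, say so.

Pure NE: (Top, Q, F)

(Top, P, F): P2 can switch to Q (4 → 6). Not NE.
(Top, P, M): P1 can switch to Bottom (5 → 12). Not NE.
(Top, P, B): P1 can switch to Bottom (8 → 11). Not NE.
(Top, Q, F): P1 gets 8, best alternative 2; P2 gets 6, best alternative 4; P3 gets 12, best alternative 10. No profitable deviation — NE.
(Top, Q, M): P3 can switch to F (2 → 12). Not NE.
(Top, Q, B): P3 can switch to F (10 → 12). Not NE.
(Bottom, P, F): P1 can switch to Top (1 → 4). Not NE.
(The remaining 5 profiles each have a profitable deviation by the same check.)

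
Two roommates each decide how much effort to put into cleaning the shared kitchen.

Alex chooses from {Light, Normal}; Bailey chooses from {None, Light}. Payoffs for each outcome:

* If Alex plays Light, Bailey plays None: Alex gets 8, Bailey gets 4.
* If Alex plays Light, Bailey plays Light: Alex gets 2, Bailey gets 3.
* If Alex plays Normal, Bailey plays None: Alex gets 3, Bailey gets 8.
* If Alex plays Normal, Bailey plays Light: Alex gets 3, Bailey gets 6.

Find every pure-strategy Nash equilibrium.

(Light, None)

Check each profile: it is a Nash equilibrium iff no player can strictly gain by switching unilaterally.
(Light, None): Alex gets 8, best alternative 3; Bailey gets 4, best alternative 3. No profitable deviation — NE.
(Light, Light): Alex can switch to Normal (2 → 3). Not NE.
(Normal, None): Alex can switch to Light (3 → 8). Not NE.
(Normal, Light): Bailey can switch to None (6 → 8). Not NE.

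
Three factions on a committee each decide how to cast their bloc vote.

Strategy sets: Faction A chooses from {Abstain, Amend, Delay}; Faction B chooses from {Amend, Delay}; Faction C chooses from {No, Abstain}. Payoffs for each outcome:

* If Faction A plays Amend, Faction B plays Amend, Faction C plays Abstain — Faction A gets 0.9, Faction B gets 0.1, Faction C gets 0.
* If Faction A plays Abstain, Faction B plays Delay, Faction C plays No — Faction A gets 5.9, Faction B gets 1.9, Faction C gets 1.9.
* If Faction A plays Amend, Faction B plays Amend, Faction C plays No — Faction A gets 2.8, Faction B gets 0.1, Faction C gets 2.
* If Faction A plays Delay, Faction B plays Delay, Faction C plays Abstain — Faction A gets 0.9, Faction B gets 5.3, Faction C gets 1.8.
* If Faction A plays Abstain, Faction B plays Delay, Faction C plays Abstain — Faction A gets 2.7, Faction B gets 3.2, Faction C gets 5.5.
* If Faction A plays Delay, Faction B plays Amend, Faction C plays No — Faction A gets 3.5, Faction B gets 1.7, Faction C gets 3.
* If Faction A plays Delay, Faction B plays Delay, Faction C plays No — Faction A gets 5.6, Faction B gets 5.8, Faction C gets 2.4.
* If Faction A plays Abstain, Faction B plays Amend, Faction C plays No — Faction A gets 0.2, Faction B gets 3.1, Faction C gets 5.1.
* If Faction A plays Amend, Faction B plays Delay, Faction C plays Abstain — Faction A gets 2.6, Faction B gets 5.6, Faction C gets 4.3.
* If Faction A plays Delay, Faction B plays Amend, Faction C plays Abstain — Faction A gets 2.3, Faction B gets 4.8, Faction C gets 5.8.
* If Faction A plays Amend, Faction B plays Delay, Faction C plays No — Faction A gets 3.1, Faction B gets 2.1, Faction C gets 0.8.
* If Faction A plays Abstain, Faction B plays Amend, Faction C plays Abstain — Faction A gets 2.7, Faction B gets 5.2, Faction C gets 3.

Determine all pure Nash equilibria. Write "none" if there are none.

Faction A against (Amend, No): payoffs 0.2, 2.8, 3.5 → best response Delay.
Faction A against (Amend, Abstain): payoffs 2.7, 0.9, 2.3 → best response Abstain.
Faction A against (Delay, No): payoffs 5.9, 3.1, 5.6 → best response Abstain.
Faction A against (Delay, Abstain): payoffs 2.7, 2.6, 0.9 → best response Abstain.
Faction B against (Abstain, No): payoffs 3.1, 1.9 → best response Amend.
Faction B against (Abstain, Abstain): payoffs 5.2, 3.2 → best response Amend.
Faction B against (Amend, No): payoffs 0.1, 2.1 → best response Delay.
Faction B against (Amend, Abstain): payoffs 0.1, 5.6 → best response Delay.
Faction B against (Delay, No): payoffs 1.7, 5.8 → best response Delay.
Faction B against (Delay, Abstain): payoffs 4.8, 5.3 → best response Delay.
Faction C against (Abstain, Amend): payoffs 5.1, 3 → best response No.
Faction C against (Abstain, Delay): payoffs 1.9, 5.5 → best response Abstain.
Faction C against (Amend, Amend): payoffs 2, 0 → best response No.
Faction C against (Amend, Delay): payoffs 0.8, 4.3 → best response Abstain.
Faction C against (Delay, Amend): payoffs 3, 5.8 → best response Abstain.
Faction C against (Delay, Delay): payoffs 2.4, 1.8 → best response No.
No profile is a mutual best response for all players.

No pure-strategy Nash equilibrium.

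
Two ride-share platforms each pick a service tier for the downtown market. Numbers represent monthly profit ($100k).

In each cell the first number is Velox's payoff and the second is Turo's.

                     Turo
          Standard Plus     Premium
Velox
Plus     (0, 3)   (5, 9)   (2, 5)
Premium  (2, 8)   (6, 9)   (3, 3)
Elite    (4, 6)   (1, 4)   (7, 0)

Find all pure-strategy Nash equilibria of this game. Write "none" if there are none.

Velox against Standard: payoffs 0, 2, 4 → best response Elite.
Velox against Plus: payoffs 5, 6, 1 → best response Premium.
Velox against Premium: payoffs 2, 3, 7 → best response Elite.
Turo against Plus: payoffs 3, 9, 5 → best response Plus.
Turo against Premium: payoffs 8, 9, 3 → best response Plus.
Turo against Elite: payoffs 6, 4, 0 → best response Standard.
Mutual best responses: (Premium, Plus); (Elite, Standard).

The pure Nash equilibria are (Premium, Plus); (Elite, Standard).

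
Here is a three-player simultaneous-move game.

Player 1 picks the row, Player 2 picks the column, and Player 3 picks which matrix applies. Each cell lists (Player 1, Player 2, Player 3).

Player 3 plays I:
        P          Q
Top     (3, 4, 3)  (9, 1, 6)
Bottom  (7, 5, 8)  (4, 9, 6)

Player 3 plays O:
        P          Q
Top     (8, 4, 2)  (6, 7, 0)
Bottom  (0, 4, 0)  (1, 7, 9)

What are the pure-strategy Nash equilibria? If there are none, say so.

(Top, P, I): Player 1 can switch to Bottom (3 → 7). Not NE.
(Top, P, O): Player 2 can switch to Q (4 → 7). Not NE.
(Top, Q, I): Player 2 can switch to P (1 → 4). Not NE.
(Top, Q, O): Player 3 can switch to I (0 → 6). Not NE.
(Bottom, P, I): Player 2 can switch to Q (5 → 9). Not NE.
(Bottom, P, O): Player 1 can switch to Top (0 → 8). Not NE.
(Bottom, Q, I): Player 1 can switch to Top (4 → 9). Not NE.
(Bottom, Q, O): Player 1 can switch to Top (1 → 6). Not NE.

There is no pure-strategy Nash equilibrium.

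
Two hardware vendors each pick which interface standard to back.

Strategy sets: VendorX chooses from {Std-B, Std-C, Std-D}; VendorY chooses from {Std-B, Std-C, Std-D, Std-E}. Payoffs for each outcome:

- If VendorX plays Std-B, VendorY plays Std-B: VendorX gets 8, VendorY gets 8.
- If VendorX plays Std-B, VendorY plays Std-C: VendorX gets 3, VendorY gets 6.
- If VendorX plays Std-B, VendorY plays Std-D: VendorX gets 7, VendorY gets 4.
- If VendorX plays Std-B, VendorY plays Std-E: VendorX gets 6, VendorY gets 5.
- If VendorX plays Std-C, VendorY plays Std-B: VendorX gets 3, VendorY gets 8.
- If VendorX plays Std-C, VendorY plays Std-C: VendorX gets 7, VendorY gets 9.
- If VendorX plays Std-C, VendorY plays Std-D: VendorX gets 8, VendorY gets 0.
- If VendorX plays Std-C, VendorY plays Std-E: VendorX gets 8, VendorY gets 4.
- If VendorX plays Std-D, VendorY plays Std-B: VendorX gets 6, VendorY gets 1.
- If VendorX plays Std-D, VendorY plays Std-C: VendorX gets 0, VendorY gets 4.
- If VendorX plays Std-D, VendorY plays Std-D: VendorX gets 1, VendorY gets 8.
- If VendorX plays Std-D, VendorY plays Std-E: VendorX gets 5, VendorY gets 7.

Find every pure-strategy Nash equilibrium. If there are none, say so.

(Std-B, Std-B): VendorX gets 8, best alternative 6; VendorY gets 8, best alternative 6. No profitable deviation — NE.
(Std-B, Std-C): VendorX can switch to Std-C (3 → 7). Not NE.
(Std-B, Std-D): VendorX can switch to Std-C (7 → 8). Not NE.
(Std-B, Std-E): VendorX can switch to Std-C (6 → 8). Not NE.
(Std-C, Std-B): VendorX can switch to Std-B (3 → 8). Not NE.
(Std-C, Std-C): VendorX gets 7, best alternative 3; VendorY gets 9, best alternative 8. No profitable deviation — NE.
(Std-C, Std-D): VendorY can switch to Std-B (0 → 8). Not NE.
(Std-C, Std-E): VendorY can switch to Std-B (4 → 8). Not NE.
(Std-D, Std-B): VendorX can switch to Std-B (6 → 8). Not NE.
(Std-D, Std-C): VendorX can switch to Std-B (0 → 3). Not NE.
(The remaining 2 profiles each have a profitable deviation by the same check.)

The pure Nash equilibria are (Std-B, Std-B); (Std-C, Std-C).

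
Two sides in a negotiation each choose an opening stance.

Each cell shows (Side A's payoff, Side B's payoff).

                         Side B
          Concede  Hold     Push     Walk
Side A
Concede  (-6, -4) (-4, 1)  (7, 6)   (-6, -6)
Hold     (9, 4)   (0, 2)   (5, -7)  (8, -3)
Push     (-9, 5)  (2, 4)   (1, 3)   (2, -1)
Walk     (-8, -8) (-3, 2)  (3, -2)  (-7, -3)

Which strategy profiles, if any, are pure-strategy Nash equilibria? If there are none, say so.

The pure Nash equilibria are (Concede, Push) and (Hold, Concede).

(Concede, Concede): Side A can switch to Hold (-6 → 9). Not NE.
(Concede, Hold): Side A can switch to Hold (-4 → 0). Not NE.
(Concede, Push): Side A gets 7, best alternative 5; Side B gets 6, best alternative 1. No profitable deviation — NE.
(Concede, Walk): Side A can switch to Hold (-6 → 8). Not NE.
(Hold, Concede): Side A gets 9, best alternative -6; Side B gets 4, best alternative 2. No profitable deviation — NE.
(Hold, Hold): Side A can switch to Push (0 → 2). Not NE.
(Hold, Push): Side A can switch to Concede (5 → 7). Not NE.
(Hold, Walk): Side B can switch to Concede (-3 → 4). Not NE.
(Push, Concede): Side A can switch to Concede (-9 → -6). Not NE.
(Push, Hold): Side B can switch to Concede (4 → 5). Not NE.
(The remaining 6 profiles each have a profitable deviation by the same check.)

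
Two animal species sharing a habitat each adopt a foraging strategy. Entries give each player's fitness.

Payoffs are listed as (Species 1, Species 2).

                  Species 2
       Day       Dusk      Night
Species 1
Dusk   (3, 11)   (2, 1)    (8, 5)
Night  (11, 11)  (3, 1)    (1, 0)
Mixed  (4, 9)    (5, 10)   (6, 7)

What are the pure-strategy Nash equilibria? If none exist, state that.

Species 1 against Day: payoffs 3, 11, 4 → best response Night.
Species 1 against Dusk: payoffs 2, 3, 5 → best response Mixed.
Species 1 against Night: payoffs 8, 1, 6 → best response Dusk.
Species 2 against Dusk: payoffs 11, 1, 5 → best response Day.
Species 2 against Night: payoffs 11, 1, 0 → best response Day.
Species 2 against Mixed: payoffs 9, 10, 7 → best response Dusk.
Mutual best responses: (Night, Day); (Mixed, Dusk).

The pure Nash equilibria are (Night, Day) and (Mixed, Dusk).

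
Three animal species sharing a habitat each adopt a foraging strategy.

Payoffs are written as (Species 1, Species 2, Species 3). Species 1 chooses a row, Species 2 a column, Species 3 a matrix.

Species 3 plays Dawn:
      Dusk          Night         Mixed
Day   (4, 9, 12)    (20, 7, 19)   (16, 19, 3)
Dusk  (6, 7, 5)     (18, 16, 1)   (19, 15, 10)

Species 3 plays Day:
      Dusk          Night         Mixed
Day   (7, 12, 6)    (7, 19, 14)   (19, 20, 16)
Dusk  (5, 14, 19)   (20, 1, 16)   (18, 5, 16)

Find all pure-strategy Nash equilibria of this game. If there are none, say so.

(Day, Dusk, Dawn): Species 1 can switch to Dusk (4 → 6). Not NE.
(Day, Dusk, Day): Species 2 can switch to Night (12 → 19). Not NE.
(Day, Night, Dawn): Species 2 can switch to Dusk (7 → 9). Not NE.
(Day, Night, Day): Species 1 can switch to Dusk (7 → 20). Not NE.
(Day, Mixed, Dawn): Species 1 can switch to Dusk (16 → 19). Not NE.
(Day, Mixed, Day): Species 1 gets 19, best alternative 18; Species 2 gets 20, best alternative 19; Species 3 gets 16, best alternative 3. No profitable deviation — NE.
(Dusk, Dusk, Dawn): Species 2 can switch to Night (7 → 16). Not NE.
(The remaining 5 profiles each have a profitable deviation by the same check.)

The unique pure-strategy Nash equilibrium is (Day, Mixed, Day).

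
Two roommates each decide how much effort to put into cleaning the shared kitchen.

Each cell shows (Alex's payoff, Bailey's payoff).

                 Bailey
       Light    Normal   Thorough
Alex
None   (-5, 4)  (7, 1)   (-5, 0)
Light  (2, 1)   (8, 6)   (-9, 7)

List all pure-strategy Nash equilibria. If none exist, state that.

This game has no pure Nash equilibrium.

Mark each player's best response to every combination of opponents' strategies; a profile where every player is best-responding is a pure Nash equilibrium.
Alex against Light: payoffs -5, 2 → best response Light.
Alex against Normal: payoffs 7, 8 → best response Light.
Alex against Thorough: payoffs -5, -9 → best response None.
Bailey against None: payoffs 4, 1, 0 → best response Light.
Bailey against Light: payoffs 1, 6, 7 → best response Thorough.
No profile is a mutual best response for all players.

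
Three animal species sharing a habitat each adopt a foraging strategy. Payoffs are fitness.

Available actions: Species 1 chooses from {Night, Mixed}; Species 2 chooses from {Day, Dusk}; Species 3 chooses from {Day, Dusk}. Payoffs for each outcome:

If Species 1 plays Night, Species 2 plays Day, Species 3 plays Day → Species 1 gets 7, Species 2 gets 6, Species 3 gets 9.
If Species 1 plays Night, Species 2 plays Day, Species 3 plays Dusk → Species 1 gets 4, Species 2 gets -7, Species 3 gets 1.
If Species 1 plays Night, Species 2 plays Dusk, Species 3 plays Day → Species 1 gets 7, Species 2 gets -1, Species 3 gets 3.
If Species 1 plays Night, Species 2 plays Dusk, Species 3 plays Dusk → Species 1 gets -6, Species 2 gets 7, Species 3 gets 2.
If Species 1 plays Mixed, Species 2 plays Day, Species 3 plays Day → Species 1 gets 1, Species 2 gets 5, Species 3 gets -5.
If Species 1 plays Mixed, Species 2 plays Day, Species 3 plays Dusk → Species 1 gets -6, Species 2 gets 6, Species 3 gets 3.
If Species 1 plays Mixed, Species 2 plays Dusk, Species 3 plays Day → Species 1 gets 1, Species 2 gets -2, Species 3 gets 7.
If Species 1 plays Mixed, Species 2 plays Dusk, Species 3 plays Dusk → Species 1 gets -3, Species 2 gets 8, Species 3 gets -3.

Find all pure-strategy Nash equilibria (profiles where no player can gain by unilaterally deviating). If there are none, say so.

Check each profile: it is a Nash equilibrium iff no player can strictly gain by switching unilaterally.
(Night, Day, Day): Species 1 gets 7, best alternative 1; Species 2 gets 6, best alternative -1; Species 3 gets 9, best alternative 1. No profitable deviation — NE.
(Night, Day, Dusk): Species 2 can switch to Dusk (-7 → 7). Not NE.
(Night, Dusk, Day): Species 2 can switch to Day (-1 → 6). Not NE.
(Night, Dusk, Dusk): Species 1 can switch to Mixed (-6 → -3). Not NE.
(Mixed, Day, Day): Species 1 can switch to Night (1 → 7). Not NE.
(Mixed, Day, Dusk): Species 1 can switch to Night (-6 → 4). Not NE.
(Mixed, Dusk, Day): Species 1 can switch to Night (1 → 7). Not NE.
(Mixed, Dusk, Dusk): Species 3 can switch to Day (-3 → 7). Not NE.

The unique pure-strategy Nash equilibrium is (Night, Day, Day).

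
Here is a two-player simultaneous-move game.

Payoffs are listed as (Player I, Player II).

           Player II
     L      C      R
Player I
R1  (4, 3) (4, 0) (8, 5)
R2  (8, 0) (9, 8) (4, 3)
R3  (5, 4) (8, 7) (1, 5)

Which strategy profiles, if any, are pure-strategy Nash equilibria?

(R1, R) and (R2, C)

Check each profile: it is a Nash equilibrium iff no player can strictly gain by switching unilaterally.
(R1, L): Player I can switch to R2 (4 → 8). Not NE.
(R1, C): Player I can switch to R2 (4 → 9). Not NE.
(R1, R): Player I gets 8, best alternative 4; Player II gets 5, best alternative 3. No profitable deviation — NE.
(R2, L): Player II can switch to C (0 → 8). Not NE.
(R2, C): Player I gets 9, best alternative 8; Player II gets 8, best alternative 3. No profitable deviation — NE.
(R2, R): Player I can switch to R1 (4 → 8). Not NE.
(R3, L): Player I can switch to R2 (5 → 8). Not NE.
(R3, C): Player I can switch to R2 (8 → 9). Not NE.
(R3, R): Player I can switch to R1 (1 → 8). Not NE.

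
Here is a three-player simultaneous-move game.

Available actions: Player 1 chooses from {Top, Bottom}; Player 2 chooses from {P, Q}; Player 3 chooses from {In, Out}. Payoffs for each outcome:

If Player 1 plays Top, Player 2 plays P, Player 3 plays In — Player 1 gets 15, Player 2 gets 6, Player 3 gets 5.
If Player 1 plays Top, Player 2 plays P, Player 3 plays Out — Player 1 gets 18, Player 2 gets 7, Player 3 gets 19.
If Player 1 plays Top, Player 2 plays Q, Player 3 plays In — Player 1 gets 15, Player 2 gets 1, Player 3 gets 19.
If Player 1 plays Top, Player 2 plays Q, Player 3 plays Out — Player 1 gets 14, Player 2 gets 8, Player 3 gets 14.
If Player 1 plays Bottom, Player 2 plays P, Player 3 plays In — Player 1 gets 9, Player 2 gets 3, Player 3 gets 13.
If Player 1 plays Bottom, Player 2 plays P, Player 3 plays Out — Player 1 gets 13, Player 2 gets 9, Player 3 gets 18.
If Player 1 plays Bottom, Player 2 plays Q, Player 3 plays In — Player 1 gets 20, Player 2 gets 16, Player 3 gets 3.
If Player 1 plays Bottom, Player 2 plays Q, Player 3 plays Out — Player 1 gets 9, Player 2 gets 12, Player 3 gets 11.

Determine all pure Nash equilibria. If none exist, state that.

(Top, P, In): Player 3 can switch to Out (5 → 19). Not NE.
(Top, P, Out): Player 2 can switch to Q (7 → 8). Not NE.
(Top, Q, In): Player 1 can switch to Bottom (15 → 20). Not NE.
(Top, Q, Out): Player 3 can switch to In (14 → 19). Not NE.
(Bottom, P, In): Player 1 can switch to Top (9 → 15). Not NE.
(Bottom, P, Out): Player 1 can switch to Top (13 → 18). Not NE.
(Bottom, Q, In): Player 3 can switch to Out (3 → 11). Not NE.
(Bottom, Q, Out): Player 1 can switch to Top (9 → 14). Not NE.

No pure-strategy Nash equilibrium.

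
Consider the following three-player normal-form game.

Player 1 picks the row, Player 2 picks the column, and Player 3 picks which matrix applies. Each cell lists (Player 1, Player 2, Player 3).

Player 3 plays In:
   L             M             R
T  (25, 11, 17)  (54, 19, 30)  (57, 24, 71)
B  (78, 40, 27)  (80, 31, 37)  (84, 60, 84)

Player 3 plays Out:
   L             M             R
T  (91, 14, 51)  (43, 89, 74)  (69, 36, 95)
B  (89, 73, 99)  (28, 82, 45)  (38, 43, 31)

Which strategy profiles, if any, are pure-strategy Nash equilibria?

(T, M, Out) and (B, R, In)

(T, L, In): Player 1 can switch to B (25 → 78). Not NE.
(T, L, Out): Player 2 can switch to M (14 → 89). Not NE.
(T, M, In): Player 1 can switch to B (54 → 80). Not NE.
(T, M, Out): Player 1 gets 43, best alternative 28; Player 2 gets 89, best alternative 36; Player 3 gets 74, best alternative 30. No profitable deviation — NE.
(T, R, In): Player 1 can switch to B (57 → 84). Not NE.
(T, R, Out): Player 2 can switch to M (36 → 89). Not NE.
(B, L, In): Player 2 can switch to R (40 → 60). Not NE.
(B, L, Out): Player 1 can switch to T (89 → 91). Not NE.
(B, M, In): Player 2 can switch to L (31 → 40). Not NE.
(B, R, In): Player 1 gets 84, best alternative 57; Player 2 gets 60, best alternative 40; Player 3 gets 84, best alternative 31. No profitable deviation — NE.
(The remaining 2 profiles each have a profitable deviation by the same check.)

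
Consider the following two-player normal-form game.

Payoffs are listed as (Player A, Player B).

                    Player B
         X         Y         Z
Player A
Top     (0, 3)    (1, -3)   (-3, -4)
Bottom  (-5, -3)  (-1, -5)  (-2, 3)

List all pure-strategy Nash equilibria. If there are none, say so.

Pure-strategy Nash equilibria: (Top, X); (Bottom, Z)

Mark each player's best response to every combination of opponents' strategies; a profile where every player is best-responding is a pure Nash equilibrium.
Player A against X: payoffs 0, -5 → best response Top.
Player A against Y: payoffs 1, -1 → best response Top.
Player A against Z: payoffs -3, -2 → best response Bottom.
Player B against Top: payoffs 3, -3, -4 → best response X.
Player B against Bottom: payoffs -3, -5, 3 → best response Z.
Mutual best responses: (Top, X); (Bottom, Z).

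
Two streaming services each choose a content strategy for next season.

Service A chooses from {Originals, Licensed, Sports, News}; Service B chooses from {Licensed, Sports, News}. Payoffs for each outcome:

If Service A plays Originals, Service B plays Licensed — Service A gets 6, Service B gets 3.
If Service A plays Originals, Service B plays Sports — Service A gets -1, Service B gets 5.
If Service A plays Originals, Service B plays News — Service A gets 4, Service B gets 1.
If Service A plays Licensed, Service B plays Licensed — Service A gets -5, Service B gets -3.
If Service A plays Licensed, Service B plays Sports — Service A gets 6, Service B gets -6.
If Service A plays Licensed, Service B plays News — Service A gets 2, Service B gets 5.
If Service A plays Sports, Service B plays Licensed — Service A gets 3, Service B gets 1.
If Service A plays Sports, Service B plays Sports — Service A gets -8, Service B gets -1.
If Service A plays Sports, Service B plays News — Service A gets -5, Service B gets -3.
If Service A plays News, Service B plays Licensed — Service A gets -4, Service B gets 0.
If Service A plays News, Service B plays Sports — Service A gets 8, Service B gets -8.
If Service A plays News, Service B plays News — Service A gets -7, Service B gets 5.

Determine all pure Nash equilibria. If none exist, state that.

none

For each strategy profile, look for a profitable unilateral deviation.
(Originals, Licensed): Service B can switch to Sports (3 → 5). Not NE.
(Originals, Sports): Service A can switch to Licensed (-1 → 6). Not NE.
(Originals, News): Service B can switch to Licensed (1 → 3). Not NE.
(Licensed, Licensed): Service A can switch to Originals (-5 → 6). Not NE.
(Licensed, Sports): Service A can switch to News (6 → 8). Not NE.
(Licensed, News): Service A can switch to Originals (2 → 4). Not NE.
(The remaining 6 profiles each have a profitable deviation by the same check.)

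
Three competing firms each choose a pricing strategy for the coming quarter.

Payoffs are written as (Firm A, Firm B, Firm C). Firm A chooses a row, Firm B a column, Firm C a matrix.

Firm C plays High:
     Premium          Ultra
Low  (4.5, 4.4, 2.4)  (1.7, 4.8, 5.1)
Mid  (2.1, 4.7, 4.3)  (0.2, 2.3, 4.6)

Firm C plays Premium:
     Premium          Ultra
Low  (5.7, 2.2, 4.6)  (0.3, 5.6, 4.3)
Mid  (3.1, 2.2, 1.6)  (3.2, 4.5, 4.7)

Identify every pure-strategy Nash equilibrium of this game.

Pure-strategy Nash equilibria: (Low, Ultra, High) and (Mid, Ultra, Premium)

For each player, find the best response to each opponent profile; mutual best responses are the pure NE.
Firm A against (Premium, High): payoffs 4.5, 2.1 → best response Low.
Firm A against (Premium, Premium): payoffs 5.7, 3.1 → best response Low.
Firm A against (Ultra, High): payoffs 1.7, 0.2 → best response Low.
Firm A against (Ultra, Premium): payoffs 0.3, 3.2 → best response Mid.
Firm B against (Low, High): payoffs 4.4, 4.8 → best response Ultra.
Firm B against (Low, Premium): payoffs 2.2, 5.6 → best response Ultra.
Firm B against (Mid, High): payoffs 4.7, 2.3 → best response Premium.
Firm B against (Mid, Premium): payoffs 2.2, 4.5 → best response Ultra.
Firm C against (Low, Premium): payoffs 2.4, 4.6 → best response Premium.
Firm C against (Low, Ultra): payoffs 5.1, 4.3 → best response High.
Firm C against (Mid, Premium): payoffs 4.3, 1.6 → best response High.
Firm C against (Mid, Ultra): payoffs 4.6, 4.7 → best response Premium.
Mutual best responses: (Low, Ultra, High); (Mid, Ultra, Premium).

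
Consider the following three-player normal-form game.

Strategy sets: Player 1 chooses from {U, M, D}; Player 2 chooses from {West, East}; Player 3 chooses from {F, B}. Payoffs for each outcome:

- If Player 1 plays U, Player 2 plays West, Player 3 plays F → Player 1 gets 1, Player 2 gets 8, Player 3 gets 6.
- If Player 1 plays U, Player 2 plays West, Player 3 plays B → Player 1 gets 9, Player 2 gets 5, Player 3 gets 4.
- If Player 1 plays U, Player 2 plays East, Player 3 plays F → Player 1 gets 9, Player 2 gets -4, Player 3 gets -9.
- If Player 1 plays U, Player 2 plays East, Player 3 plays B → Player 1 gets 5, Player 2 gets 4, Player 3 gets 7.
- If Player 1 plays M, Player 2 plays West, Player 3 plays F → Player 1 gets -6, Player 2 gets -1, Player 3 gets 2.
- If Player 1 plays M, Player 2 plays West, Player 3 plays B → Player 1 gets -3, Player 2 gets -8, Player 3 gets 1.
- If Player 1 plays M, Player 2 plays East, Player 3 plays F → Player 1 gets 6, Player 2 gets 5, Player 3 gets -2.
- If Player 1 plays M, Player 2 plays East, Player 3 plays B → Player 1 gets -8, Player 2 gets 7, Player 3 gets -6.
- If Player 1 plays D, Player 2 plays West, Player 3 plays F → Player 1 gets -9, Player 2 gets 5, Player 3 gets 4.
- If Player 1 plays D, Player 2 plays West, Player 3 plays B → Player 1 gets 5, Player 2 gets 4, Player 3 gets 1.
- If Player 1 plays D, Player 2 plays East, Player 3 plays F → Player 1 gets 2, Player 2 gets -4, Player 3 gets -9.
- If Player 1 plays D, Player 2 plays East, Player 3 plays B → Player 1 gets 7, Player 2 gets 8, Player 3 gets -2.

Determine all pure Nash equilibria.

For each player, find the best response to each opponent profile; mutual best responses are the pure NE.
Player 1 against (West, F): payoffs 1, -6, -9 → best response U.
Player 1 against (West, B): payoffs 9, -3, 5 → best response U.
Player 1 against (East, F): payoffs 9, 6, 2 → best response U.
Player 1 against (East, B): payoffs 5, -8, 7 → best response D.
Player 2 against (U, F): payoffs 8, -4 → best response West.
Player 2 against (U, B): payoffs 5, 4 → best response West.
Player 2 against (M, F): payoffs -1, 5 → best response East.
Player 2 against (M, B): payoffs -8, 7 → best response East.
Player 2 against (D, F): payoffs 5, -4 → best response West.
Player 2 against (D, B): payoffs 4, 8 → best response East.
Player 3 against (U, West): payoffs 6, 4 → best response F.
Player 3 against (U, East): payoffs -9, 7 → best response B.
Player 3 against (M, West): payoffs 2, 1 → best response F.
Player 3 against (M, East): payoffs -2, -6 → best response F.
Player 3 against (D, West): payoffs 4, 1 → best response F.
Player 3 against (D, East): payoffs -9, -2 → best response B.
Mutual best responses: (U, West, F); (D, East, B).

(U, West, F) and (D, East, B)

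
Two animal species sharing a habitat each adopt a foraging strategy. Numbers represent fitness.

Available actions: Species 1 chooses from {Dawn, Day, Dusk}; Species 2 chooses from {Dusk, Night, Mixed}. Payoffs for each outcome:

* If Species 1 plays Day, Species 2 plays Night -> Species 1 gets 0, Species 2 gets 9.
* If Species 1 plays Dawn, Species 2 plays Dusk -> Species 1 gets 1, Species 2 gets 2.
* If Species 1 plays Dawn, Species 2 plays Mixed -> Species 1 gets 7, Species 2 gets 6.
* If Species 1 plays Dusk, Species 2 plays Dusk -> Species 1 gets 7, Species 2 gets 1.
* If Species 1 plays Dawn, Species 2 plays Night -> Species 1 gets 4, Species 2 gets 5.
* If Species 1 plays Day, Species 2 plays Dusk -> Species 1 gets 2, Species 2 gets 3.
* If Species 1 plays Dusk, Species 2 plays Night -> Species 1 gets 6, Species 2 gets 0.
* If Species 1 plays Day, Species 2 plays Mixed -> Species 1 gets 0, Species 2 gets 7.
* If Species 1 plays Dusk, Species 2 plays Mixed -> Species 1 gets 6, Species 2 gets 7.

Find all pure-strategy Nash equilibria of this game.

For each player, find the best response to each opponent profile; mutual best responses are the pure NE.
Species 1 against Dusk: payoffs 1, 2, 7 → best response Dusk.
Species 1 against Night: payoffs 4, 0, 6 → best response Dusk.
Species 1 against Mixed: payoffs 7, 0, 6 → best response Dawn.
Species 2 against Dawn: payoffs 2, 5, 6 → best response Mixed.
Species 2 against Day: payoffs 3, 9, 7 → best response Night.
Species 2 against Dusk: payoffs 1, 0, 7 → best response Mixed.
Mutual best responses: (Dawn, Mixed).

Pure NE: (Dawn, Mixed)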